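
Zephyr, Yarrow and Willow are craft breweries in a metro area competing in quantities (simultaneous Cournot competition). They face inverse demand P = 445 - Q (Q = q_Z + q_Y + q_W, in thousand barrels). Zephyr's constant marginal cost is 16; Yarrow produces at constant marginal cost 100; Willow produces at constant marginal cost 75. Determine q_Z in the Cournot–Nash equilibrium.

143

Zephyr's profit: π_Z = (445 - Q)q_Z - (16q_Z). Setting ∂π_Z/∂q_Z = 0: 429 - 2q_Z - (q_Y + q_W) = 0.
Yarrow's first-order condition: 345 - 2q_Y - (q_Z + q_W) = 0.
Willow's profit: π_W = (445 - Q)q_W - (75q_W). Setting ∂π_W/∂q_W = 0: 370 - 2q_W - (q_Z + q_Y) = 0.
Adding the 3 first-order conditions: 1144 − 4Q = 0, so Q = 286.
Back-substituting: q_Z = (429 − 286) = 143, q_Y = (345 − 286) = 59, q_W = (370 − 286) = 84.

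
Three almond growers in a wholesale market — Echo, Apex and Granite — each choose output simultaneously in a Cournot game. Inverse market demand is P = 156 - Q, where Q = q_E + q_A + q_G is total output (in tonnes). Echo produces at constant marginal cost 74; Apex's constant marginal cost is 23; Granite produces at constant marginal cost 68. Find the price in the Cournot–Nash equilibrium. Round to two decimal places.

Echo's profit: π_E = (156 - Q)q_E - (74q_E). Setting ∂π_E/∂q_E = 0: 82 - 2q_E - (q_A + q_G) = 0.
Apex's first-order condition: 133 - 2q_A - (q_E + q_G) = 0.
Granite's first-order condition: 88 - 2q_G - (q_E + q_A) = 0.
Adding the 3 conditions: 303 − 2Q − 2Q = 0, i.e. Q = 303/4.
Back-substituting: q_E = (82 − 303/4) = 25/4, q_A = (133 − 303/4) = 229/4, q_G = (88 − 303/4) = 49/4.
Total output Q = 303/4, so price P = 156 - 303/4 = 321/4.

80.25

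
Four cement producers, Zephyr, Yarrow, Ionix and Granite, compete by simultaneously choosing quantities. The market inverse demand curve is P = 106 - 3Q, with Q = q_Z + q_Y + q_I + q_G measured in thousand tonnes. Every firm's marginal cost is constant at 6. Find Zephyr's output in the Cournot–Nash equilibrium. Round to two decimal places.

A representative firm's profit is π_i = q_i(106 - 3Q) - 6q_i.
Setting ∂π_i/∂q_i = 0 with rivals' quantities fixed: 100 - 6q_i - 3·Σ_{j≠i} q_j = 0.
By symmetry each firm produces the same amount; substituting Σ_{j≠i} q_j = 3q_i yields q_i = 100/15 = 20/3.

6.67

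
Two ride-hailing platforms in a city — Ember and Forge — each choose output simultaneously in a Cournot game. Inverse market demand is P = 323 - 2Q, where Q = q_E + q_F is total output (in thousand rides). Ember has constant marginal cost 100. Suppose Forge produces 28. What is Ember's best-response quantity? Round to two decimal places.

With the rival's output fixed at 28, Ember's profit is π_E = (323 - 2·28 - 2q_E)q_E - (100q_E) = (267 - 2q_E)q_E - (100q_E).
∂π_E/∂q_E = 167 - 4q_E = 0, so q_E = 167/4.

41.75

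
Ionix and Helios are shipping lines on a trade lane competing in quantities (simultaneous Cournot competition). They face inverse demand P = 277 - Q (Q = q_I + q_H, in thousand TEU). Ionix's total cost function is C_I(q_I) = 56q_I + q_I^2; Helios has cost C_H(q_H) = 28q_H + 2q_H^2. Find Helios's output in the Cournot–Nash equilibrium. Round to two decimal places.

Ionix's profit: π_I = (277 - Q)q_I - (56q_I + q_I²). Setting ∂π_I/∂q_I = 0: 221 - 4q_I - (q_H) = 0.
Helios's profit: π_H = (277 - Q)q_H - (28q_H + 2q_H²). Setting ∂π_H/∂q_H = 0: 249 - 6q_H - (q_I) = 0.
Best responses: q_I = (221 - q_H)/4, q_H = (249 - q_I)/6.
Substituting one into the other gives q_I = 1077/23 and q_H = 775/23.

33.70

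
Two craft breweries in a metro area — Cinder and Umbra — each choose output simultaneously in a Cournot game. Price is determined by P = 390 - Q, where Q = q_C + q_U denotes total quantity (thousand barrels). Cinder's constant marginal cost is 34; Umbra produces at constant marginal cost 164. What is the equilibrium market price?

Cinder's profit: π_C = (390 - Q)q_C - (34q_C). Setting ∂π_C/∂q_C = 0: 356 - 2q_C - (q_U) = 0.
Umbra's profit: π_U = (390 - Q)q_U - (164q_U). Setting ∂π_U/∂q_U = 0: 226 - 2q_U - (q_C) = 0.
Rearranging gives the reaction functions q_C = (356 - q_U)/2 and q_U = (226 - q_C)/2.
Solving the pair: q_C = 162, q_U = 32.
Total output Q = 194, so price P = 390 - 194 = 196.

196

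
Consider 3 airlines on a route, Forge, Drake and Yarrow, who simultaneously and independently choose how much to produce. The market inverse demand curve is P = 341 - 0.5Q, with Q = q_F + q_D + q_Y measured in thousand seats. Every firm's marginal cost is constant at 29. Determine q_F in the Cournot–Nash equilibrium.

Each firm earns π_i = (341 - 0.5Q)q_i - 29q_i.
First-order condition (treating rivals' output as given): 312 - q_i - (1/2)·Σ_{j≠i} q_j = 0.
With identical firms every q_j equals q_i, so Σ_{j≠i} q_j = 2q_i and 312 = 2q_i, giving q_i = 156.

156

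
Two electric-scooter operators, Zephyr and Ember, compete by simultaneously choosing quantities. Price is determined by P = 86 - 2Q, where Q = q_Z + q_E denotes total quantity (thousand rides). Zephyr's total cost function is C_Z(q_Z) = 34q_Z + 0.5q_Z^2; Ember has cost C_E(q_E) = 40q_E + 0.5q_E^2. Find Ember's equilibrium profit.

90

Zephyr's profit: π_Z = (86 - 2Q)q_Z - (34q_Z + (1/2)q_Z²). Setting ∂π_Z/∂q_Z = 0: 52 - 5q_Z - 2(q_E) = 0.
Ember's first-order condition: 46 - 5q_E - 2(q_Z) = 0.
So q_Z = (52 - 2q_E)/5 and q_E = (46 - 2q_Z)/5.
Substituting one into the other gives q_Z = 8 and q_E = 6.
Price P = 86 - 2·14 = 58.
Ember's profit: 58·6 - 40·6 - (1/2)·6² = 90.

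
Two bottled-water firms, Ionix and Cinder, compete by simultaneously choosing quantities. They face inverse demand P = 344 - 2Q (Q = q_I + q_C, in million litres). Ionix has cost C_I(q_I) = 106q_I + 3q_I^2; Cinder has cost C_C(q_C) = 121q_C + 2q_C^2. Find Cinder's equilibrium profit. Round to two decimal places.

2130.55

Ionix's profit: π_I = (344 - 2Q)q_I - (106q_I + 3q_I²). Setting ∂π_I/∂q_I = 0: 238 - 10q_I - 2(q_C) = 0.
Cinder's profit: π_C = (344 - 2Q)q_C - (121q_C + 2q_C²). Setting ∂π_C/∂q_C = 0: 223 - 8q_C - 2(q_I) = 0.
Best responses: q_I = (238 - 2q_C)/10, q_C = (223 - 2q_I)/8.
Solving the pair: q_I = 729/38, q_C = 877/38.
Price P = 344 - 2·(803/19) = 259.4737.
Cinder's profit: 259.4737·(877/38) - 121·(877/38) - 2(877/38)² = 2130.5512.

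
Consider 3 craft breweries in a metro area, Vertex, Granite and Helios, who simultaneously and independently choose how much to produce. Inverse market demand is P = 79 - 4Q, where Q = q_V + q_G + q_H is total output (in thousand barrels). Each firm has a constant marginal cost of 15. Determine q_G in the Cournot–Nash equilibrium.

4

A representative firm's profit is π_i = q_i(79 - 4Q) - 15q_i.
Setting ∂π_i/∂q_i = 0 with rivals' quantities fixed: 64 - 8q_i - 4·Σ_{j≠i} q_j = 0.
By symmetry each firm produces the same amount; substituting Σ_{j≠i} q_j = 2q_i yields q_i = 64/16 = 4.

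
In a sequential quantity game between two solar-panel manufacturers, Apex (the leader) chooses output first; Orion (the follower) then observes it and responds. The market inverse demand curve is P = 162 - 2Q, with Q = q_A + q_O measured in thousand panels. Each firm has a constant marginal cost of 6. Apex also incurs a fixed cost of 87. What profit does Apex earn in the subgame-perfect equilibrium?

1434

The follower Orion best-responds to any q_A: π_O = (162 - 2Q)q_O - 6q_O.
∂π_O/∂q_O = 156 - 2q_A - 4q_O = 0 gives the reaction function q_O = (156 - 2q_A)/4.
Apex substitutes q_O(q_A) into its own profit: π_A = q_A(162 - 2q_A - (156 - 2q_A)/2) - 6q_A = (84 - q_A)q_A - 6q_A.
Leader FOC: 78 - 2q_A = 0, so q_A = 39.
Then q_O = (156 - 2·39)/4 = 39/2.
Price P = 162 - 2·(117/2) = 45.
Apex's profit: (45 - 6)·39 - 87 = 1434.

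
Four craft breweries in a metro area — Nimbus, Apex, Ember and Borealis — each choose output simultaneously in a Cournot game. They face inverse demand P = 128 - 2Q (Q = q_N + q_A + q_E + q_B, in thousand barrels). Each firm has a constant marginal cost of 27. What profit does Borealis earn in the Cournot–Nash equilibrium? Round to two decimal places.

204.02

A representative firm's profit is π_i = q_i(128 - 2Q) - 27q_i.
First-order condition (treating rivals' output as given): 101 - 4q_i - 2·Σ_{j≠i} q_j = 0.
By symmetry each firm produces the same amount; substituting Σ_{j≠i} q_j = 3q_i yields q_i = 101/10.
Price P = 128 - 2·(202/5) = 236/5.
Borealis's profit: (236/5 - 27)·(101/10) = 204.0200.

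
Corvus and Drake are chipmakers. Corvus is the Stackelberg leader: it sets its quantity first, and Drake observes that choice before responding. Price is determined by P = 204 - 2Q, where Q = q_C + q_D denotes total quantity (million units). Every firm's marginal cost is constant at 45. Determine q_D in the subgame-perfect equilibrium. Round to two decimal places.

The follower Drake best-responds to any q_C: π_D = (204 - 2Q)q_D - 45q_D.
∂π_D/∂q_D = 159 - 2q_C - 4q_D = 0 gives the reaction function q_D = (159 - 2q_C)/4.
The leader anticipates this reaction. Substituting into P = 204 - 2Q gives P = 249/2 - q_C, so π_C = (249/2 - q_C)q_C - 45q_C.
Leader FOC: 159/2 - 2q_C = 0, so q_C = 159/4.
Then q_D = (159 - 2·(159/4))/4 = 159/8.

19.88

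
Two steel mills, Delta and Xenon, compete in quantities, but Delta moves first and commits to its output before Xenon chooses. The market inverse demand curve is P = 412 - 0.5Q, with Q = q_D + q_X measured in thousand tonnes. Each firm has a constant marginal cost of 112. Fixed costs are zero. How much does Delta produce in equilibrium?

The follower Xenon best-responds to any q_D: π_X = (412 - 0.5Q)q_X - 112q_X.
∂π_X/∂q_X = 300 - (1/2)q_D - q_X = 0 gives the reaction function q_X = (300 - (1/2)q_D).
Delta substitutes q_X(q_D) into its own profit: π_D = q_D(412 - (1/2)q_D - (300 - (1/2)q_D)/2) - 112q_D = (262 - (1/4)q_D)q_D - 112q_D.
Leader FOC: 150 - (1/2)q_D = 0, so q_D = 300.
Then q_X = (300 - (1/2)·300) = 150.

300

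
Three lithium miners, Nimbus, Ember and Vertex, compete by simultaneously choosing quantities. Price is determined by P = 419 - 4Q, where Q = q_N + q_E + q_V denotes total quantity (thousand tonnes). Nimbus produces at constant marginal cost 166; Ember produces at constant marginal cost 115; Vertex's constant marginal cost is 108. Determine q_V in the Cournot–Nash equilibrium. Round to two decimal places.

Nimbus's profit: π_N = (419 - 4Q)q_N - (166q_N). Setting ∂π_N/∂q_N = 0: 253 - 8q_N - 4(q_E + q_V) = 0.
Ember's profit: π_E = (419 - 4Q)q_E - (115q_E). Setting ∂π_E/∂q_E = 0: 304 - 8q_E - 4(q_N + q_V) = 0.
Vertex's profit: π_V = (419 - 4Q)q_V - (108q_V). Setting ∂π_V/∂q_V = 0: 311 - 8q_V - 4(q_N + q_E) = 0.
Adding the 3 conditions: 868 − 8Q − 8Q = 0, i.e. Q = 217/4.
Back-substituting: q_N = (253 − 217)/4 = 9, q_E = (304 − 217)/4 = 87/4, q_V = (311 − 217)/4 = 47/2.

23.50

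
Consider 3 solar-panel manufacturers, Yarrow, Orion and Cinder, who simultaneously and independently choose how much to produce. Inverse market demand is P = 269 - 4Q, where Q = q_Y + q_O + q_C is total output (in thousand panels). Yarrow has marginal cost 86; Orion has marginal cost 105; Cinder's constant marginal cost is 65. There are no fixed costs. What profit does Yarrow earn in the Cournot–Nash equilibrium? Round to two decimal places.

511.89

Yarrow's profit: π_Y = (269 - 4Q)q_Y - (86q_Y). Setting ∂π_Y/∂q_Y = 0: 183 - 8q_Y - 4(q_O + q_C) = 0.
Orion's profit: π_O = (269 - 4Q)q_O - (105q_O). Setting ∂π_O/∂q_O = 0: 164 - 8q_O - 4(q_Y + q_C) = 0.
Cinder's profit: π_C = (269 - 4Q)q_C - (65q_C). Setting ∂π_C/∂q_C = 0: 204 - 8q_C - 4(q_Y + q_O) = 0.
Summing all 3 equations gives 551 − 16Q = 0, hence Q = 551/16.
Back-substituting: q_Y = (183 − 551/4)/4 = 181/16, q_O = (164 − 551/4)/4 = 105/16, q_C = (204 − 551/4)/4 = 265/16.
Price P = 269 - 4·(551/16) = 525/4.
Yarrow's profit: (525/4 - 86)·(181/16) = 511.8906.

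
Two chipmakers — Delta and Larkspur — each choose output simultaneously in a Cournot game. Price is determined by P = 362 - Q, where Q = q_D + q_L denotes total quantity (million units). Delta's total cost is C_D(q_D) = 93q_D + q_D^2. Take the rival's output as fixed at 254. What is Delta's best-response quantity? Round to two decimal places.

With the rival's output fixed at 254, Delta's profit is π_D = (362 - 254 - q_D)q_D - (93q_D + q_D²) = (108 - q_D)q_D - (93q_D + q_D²).
∂π_D/∂q_D = 15 - 4q_D = 0, so q_D = 15/4.

3.75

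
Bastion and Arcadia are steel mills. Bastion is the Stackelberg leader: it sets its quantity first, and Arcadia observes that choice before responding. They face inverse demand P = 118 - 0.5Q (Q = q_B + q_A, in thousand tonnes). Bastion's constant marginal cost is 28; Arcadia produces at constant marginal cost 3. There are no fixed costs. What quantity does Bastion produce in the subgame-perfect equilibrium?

65

Solve by backward induction. Given q_B, the follower Arcadia maximises π_A = (118 - (1/2)q_B - (1/2)q_A)q_A - 3q_A.
Follower FOC: 115 - (1/2)q_B - q_A = 0, so q_A(q_B) = (115 - (1/2)q_B).
The leader anticipates this reaction. Substituting into P = 118 - 0.5Q gives P = 121/2 - (1/4)q_B, so π_B = (121/2 - (1/4)q_B)q_B - 28q_B.
Maximising: ∂π_B/∂q_B = 65/2 - (1/2)q_B = 0, giving q_B = 65.
Then q_A = (115 - (1/2)·65) = 165/2.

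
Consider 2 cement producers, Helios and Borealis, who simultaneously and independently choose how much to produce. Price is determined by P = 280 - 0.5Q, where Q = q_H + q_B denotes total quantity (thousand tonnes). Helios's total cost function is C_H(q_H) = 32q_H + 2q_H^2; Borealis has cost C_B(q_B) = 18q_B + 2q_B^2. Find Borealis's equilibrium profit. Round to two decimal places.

Helios's profit: π_H = (280 - 0.5Q)q_H - (32q_H + 2q_H²). Setting ∂π_H/∂q_H = 0: 248 - 5q_H - (1/2)(q_B) = 0.
Borealis's first-order condition: 262 - 5q_B - (1/2)(q_H) = 0.
Rearranging gives the reaction functions q_H = (248 - (1/2)q_B)/5 and q_B = (262 - (1/2)q_H)/5.
Substituting one into the other gives q_H = 44.8081 and q_B = 47.9192.
Price P = 280 - (1/2)·(1020/11) = 233.6364.
Borealis's profit: 233.6364·47.9192 - 18·47.9192 - 2·47.9192² = 5740.6224.

5740.62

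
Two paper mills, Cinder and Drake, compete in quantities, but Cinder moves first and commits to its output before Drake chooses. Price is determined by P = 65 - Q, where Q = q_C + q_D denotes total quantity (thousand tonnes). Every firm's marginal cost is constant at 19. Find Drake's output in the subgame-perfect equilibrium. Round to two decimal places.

The follower Drake best-responds to any q_C: π_D = (65 - Q)q_D - 19q_D.
Follower FOC: 46 - q_C - 2q_D = 0, so q_D(q_C) = (46 - q_C)/2.
The leader anticipates this reaction. Substituting into P = 65 - Q gives P = 42 - (1/2)q_C, so π_C = (42 - (1/2)q_C)q_C - 19q_C.
The leader's first-order condition 23 - q_C = 0 yields q_C = 23.
Then q_D = (46 - 23)/2 = 23/2.

11.50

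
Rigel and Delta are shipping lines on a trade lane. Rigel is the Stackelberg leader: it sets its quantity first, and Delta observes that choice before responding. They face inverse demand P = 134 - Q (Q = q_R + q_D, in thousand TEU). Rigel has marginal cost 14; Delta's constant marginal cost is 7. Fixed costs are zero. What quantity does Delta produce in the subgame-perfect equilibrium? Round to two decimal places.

35.25

Solve by backward induction. Given q_R, the follower Delta maximises π_D = (134 - q_R - q_D)q_D - 7q_D.
Follower FOC: 127 - q_R - 2q_D = 0, so q_D(q_R) = (127 - q_R)/2.
Rigel substitutes q_D(q_R) into its own profit: π_R = q_R(134 - q_R - (127 - q_R)/2) - 14q_R = (141/2 - (1/2)q_R)q_R - 14q_R.
Leader FOC: 113/2 - q_R = 0, so q_R = 113/2.
Then q_D = (127 - 113/2)/2 = 141/4.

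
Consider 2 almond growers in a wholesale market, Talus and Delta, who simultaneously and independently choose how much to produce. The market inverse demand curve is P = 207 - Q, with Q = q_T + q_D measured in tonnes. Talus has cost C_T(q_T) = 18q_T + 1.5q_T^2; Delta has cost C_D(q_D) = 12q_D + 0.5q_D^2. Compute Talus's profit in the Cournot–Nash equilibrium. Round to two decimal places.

Talus's profit: π_T = (207 - Q)q_T - (18q_T + (3/2)q_T²). Setting ∂π_T/∂q_T = 0: 189 - 5q_T - (q_D) = 0.
Delta's profit: π_D = (207 - Q)q_D - (12q_D + (1/2)q_D²). Setting ∂π_D/∂q_D = 0: 195 - 3q_D - (q_T) = 0.
So q_T = (189 - q_D)/5 and q_D = (195 - q_T)/3.
Solving the pair: q_T = 186/7, q_D = 393/7.
Price P = 207 - 579/7 = 870/7.
Talus's profit: (870/7)·(186/7) - 18·(186/7) - (3/2)(186/7)² = 1765.1020.

1765.10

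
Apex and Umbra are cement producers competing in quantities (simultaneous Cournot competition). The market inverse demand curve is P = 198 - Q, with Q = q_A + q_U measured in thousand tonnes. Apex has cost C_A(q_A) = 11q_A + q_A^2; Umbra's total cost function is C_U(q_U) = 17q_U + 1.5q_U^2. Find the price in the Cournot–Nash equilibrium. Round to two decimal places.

Apex's profit: π_A = (198 - Q)q_A - (11q_A + q_A²). Setting ∂π_A/∂q_A = 0: 187 - 4q_A - (q_U) = 0.
Umbra's first-order condition: 181 - 5q_U - (q_A) = 0.
Best responses: q_A = (187 - q_U)/4, q_U = (181 - q_A)/5.
Substituting one into the other gives q_A = 754/19 and q_U = 537/19.
Total output Q = 1291/19, so price P = 198 - 1291/19 = 130.0526.

130.05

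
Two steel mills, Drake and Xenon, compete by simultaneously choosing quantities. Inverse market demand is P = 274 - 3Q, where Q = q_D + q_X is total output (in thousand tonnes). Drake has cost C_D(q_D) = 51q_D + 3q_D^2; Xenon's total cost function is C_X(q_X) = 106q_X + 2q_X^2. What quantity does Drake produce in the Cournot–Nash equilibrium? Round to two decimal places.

Drake's profit: π_D = (274 - 3Q)q_D - (51q_D + 3q_D²). Setting ∂π_D/∂q_D = 0: 223 - 12q_D - 3(q_X) = 0.
Xenon's first-order condition: 168 - 10q_X - 3(q_D) = 0.
Rearranging gives the reaction functions q_D = (223 - 3q_X)/12 and q_X = (168 - 3q_D)/10.
Substituting one into the other gives q_D = 1726/111 and q_X = 449/37.

15.55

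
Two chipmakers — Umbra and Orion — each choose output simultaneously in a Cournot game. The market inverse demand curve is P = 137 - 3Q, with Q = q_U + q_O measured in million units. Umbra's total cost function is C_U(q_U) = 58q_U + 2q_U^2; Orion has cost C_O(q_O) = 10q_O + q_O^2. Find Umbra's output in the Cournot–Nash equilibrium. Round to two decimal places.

3.54

Umbra's profit: π_U = (137 - 3Q)q_U - (58q_U + 2q_U²). Setting ∂π_U/∂q_U = 0: 79 - 10q_U - 3(q_O) = 0.
Orion's profit: π_O = (137 - 3Q)q_O - (10q_O + q_O²). Setting ∂π_O/∂q_O = 0: 127 - 8q_O - 3(q_U) = 0.
Rearranging gives the reaction functions q_U = (79 - 3q_O)/10 and q_O = (127 - 3q_U)/8.
Solving the pair: q_U = 251/71, q_O = 1033/71.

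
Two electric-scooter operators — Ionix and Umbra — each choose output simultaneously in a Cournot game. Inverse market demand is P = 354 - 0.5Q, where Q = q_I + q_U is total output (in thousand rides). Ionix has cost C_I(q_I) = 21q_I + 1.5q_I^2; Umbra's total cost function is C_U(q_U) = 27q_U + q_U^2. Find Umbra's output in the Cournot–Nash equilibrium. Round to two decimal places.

Ionix's profit: π_I = (354 - 0.5Q)q_I - (21q_I + (3/2)q_I²). Setting ∂π_I/∂q_I = 0: 333 - 4q_I - (1/2)(q_U) = 0.
Umbra's profit: π_U = (354 - 0.5Q)q_U - (27q_U + q_U²). Setting ∂π_U/∂q_U = 0: 327 - 3q_U - (1/2)(q_I) = 0.
So q_I = (333 - (1/2)q_U)/4 and q_U = (327 - (1/2)q_I)/3.
Solving the pair: q_I = 71.1064, q_U = 97.1489.

97.15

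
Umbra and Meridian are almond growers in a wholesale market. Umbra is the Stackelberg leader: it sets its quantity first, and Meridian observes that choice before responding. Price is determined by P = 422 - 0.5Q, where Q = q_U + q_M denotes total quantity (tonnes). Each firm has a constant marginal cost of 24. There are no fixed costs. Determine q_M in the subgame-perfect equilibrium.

The follower Meridian best-responds to any q_U: π_M = (422 - 0.5Q)q_M - 24q_M.
Follower FOC: 398 - (1/2)q_U - q_M = 0, so q_M(q_U) = (398 - (1/2)q_U).
The leader anticipates this reaction. Substituting into P = 422 - 0.5Q gives P = 223 - (1/4)q_U, so π_U = (223 - (1/4)q_U)q_U - 24q_U.
Leader FOC: 199 - (1/2)q_U = 0, so q_U = 398.
Then q_M = (398 - (1/2)·398) = 199.

199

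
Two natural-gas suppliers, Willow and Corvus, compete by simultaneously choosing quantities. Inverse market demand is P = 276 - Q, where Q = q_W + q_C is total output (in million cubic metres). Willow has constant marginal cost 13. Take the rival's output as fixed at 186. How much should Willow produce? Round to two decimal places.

38.50

With the rival's output fixed at 186, Willow's profit is π_W = (276 - 186 - q_W)q_W - (13q_W) = (90 - q_W)q_W - (13q_W).
∂π_W/∂q_W = 77 - 2q_W = 0, so q_W = 77/2.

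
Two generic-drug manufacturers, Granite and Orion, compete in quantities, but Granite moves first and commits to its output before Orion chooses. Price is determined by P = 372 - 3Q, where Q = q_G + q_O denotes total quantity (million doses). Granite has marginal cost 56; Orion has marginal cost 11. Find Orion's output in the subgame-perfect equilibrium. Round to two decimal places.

Solve by backward induction. Given q_G, the follower Orion maximises π_O = (372 - 3q_G - 3q_O)q_O - 11q_O.
Setting the follower's marginal profit to zero, 361 - 3q_G - 6q_O = 0, i.e. q_O = (361 - 3q_G)/6.
Granite substitutes q_O(q_G) into its own profit: π_G = q_G(372 - 3q_G - (361 - 3q_G)/2) - 56q_G = (383/2 - (3/2)q_G)q_G - 56q_G.
Leader FOC: 271/2 - 3q_G = 0, so q_G = 271/6.
Then q_O = (361 - 3·(271/6))/6 = 451/12.

37.58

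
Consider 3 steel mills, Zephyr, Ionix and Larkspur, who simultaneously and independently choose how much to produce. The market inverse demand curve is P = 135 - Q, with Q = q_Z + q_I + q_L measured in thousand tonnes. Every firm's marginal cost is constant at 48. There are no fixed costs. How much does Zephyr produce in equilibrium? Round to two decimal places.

A representative firm's profit is π_i = q_i(135 - Q) - 48q_i.
Setting ∂π_i/∂q_i = 0 with rivals' quantities fixed: 87 - 2q_i - Σ_{j≠i} q_j = 0.
With identical firms every q_j equals q_i, so Σ_{j≠i} q_j = 2q_i and 87 = 4q_i, giving q_i = 87/4.

21.75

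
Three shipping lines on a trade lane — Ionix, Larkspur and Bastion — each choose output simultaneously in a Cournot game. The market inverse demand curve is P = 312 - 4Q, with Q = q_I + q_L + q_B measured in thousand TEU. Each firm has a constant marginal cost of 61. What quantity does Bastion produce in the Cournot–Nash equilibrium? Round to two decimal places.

Each firm earns π_i = (312 - 4Q)q_i - 61q_i.
First-order condition (treating rivals' output as given): 251 - 8q_i - 4·Σ_{j≠i} q_j = 0.
By symmetry each firm produces the same amount; substituting Σ_{j≠i} q_j = 2q_i yields q_i = 251/16.

15.69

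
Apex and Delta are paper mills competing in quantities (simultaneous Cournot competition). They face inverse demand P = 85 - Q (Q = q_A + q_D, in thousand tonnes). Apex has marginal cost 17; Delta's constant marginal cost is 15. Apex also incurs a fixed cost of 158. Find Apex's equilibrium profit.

326

Apex's profit: π_A = (85 - Q)q_A - (17q_A). Setting ∂π_A/∂q_A = 0: 68 - 2q_A - (q_D) = 0.
Delta's first-order condition: 70 - 2q_D - (q_A) = 0.
Best responses: q_A = (68 - q_D)/2, q_D = (70 - q_A)/2.
Solving the pair: q_A = 22, q_D = 24.
Price P = 85 - 46 = 39.
Apex's profit: (39 - 17)·22 - 158 = 326.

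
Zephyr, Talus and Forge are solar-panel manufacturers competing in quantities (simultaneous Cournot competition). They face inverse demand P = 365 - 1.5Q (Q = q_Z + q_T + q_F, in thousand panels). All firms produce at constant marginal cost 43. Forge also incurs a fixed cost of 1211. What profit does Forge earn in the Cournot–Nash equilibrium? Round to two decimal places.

A representative firm's profit is π_i = q_i(365 - 1.5Q) - 43q_i.
Setting ∂π_i/∂q_i = 0 with rivals' quantities fixed: 322 - 3q_i - (3/2)·Σ_{j≠i} q_j = 0.
With identical firms every q_j equals q_i, so Σ_{j≠i} q_j = 2q_i and 322 = 6q_i, giving q_i = 161/3.
Price P = 365 - (3/2)·161 = 247/2.
Forge's profit: (247/2 - 43)·(161/3) - 1211 = 3109.1667.

3109.17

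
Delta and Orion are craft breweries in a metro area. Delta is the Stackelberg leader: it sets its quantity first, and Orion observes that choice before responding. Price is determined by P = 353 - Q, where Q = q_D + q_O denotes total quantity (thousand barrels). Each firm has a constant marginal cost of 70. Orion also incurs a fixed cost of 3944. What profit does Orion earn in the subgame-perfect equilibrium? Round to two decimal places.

Solve by backward induction. Given q_D, the follower Orion maximises π_O = (353 - q_D - q_O)q_O - 70q_O.
Follower FOC: 283 - q_D - 2q_O = 0, so q_O(q_D) = (283 - q_D)/2.
Delta substitutes q_O(q_D) into its own profit: π_D = q_D(353 - q_D - (283 - q_D)/2) - 70q_D = (423/2 - (1/2)q_D)q_D - 70q_D.
The leader's first-order condition 283/2 - q_D = 0 yields q_D = 283/2.
Then q_O = (283 - 283/2)/2 = 283/4.
Price P = 353 - 849/4 = 563/4.
Orion's profit: (563/4 - 70)·(283/4) - 3944 = 1061.5625.

1061.56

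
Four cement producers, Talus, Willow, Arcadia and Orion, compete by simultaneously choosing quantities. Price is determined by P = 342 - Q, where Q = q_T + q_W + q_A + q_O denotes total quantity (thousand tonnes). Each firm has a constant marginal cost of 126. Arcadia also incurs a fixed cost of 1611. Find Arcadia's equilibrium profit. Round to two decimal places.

255.24

A representative firm's profit is π_i = q_i(342 - Q) - 126q_i.
First-order condition (treating rivals' output as given): 216 - 2q_i - Σ_{j≠i} q_j = 0.
By symmetry each firm produces the same amount; substituting Σ_{j≠i} q_j = 3q_i yields q_i = 216/5.
Price P = 342 - 864/5 = 846/5.
Arcadia's profit: (846/5 - 126)·(216/5) - 1611 = 255.2400.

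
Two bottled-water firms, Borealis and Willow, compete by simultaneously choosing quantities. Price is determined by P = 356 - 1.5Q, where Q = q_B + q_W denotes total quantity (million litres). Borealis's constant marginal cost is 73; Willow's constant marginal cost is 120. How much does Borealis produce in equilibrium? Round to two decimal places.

Borealis's profit: π_B = (356 - 1.5Q)q_B - (73q_B). Setting ∂π_B/∂q_B = 0: 283 - 3q_B - (3/2)(q_W) = 0.
Willow's profit: π_W = (356 - 1.5Q)q_W - (120q_W). Setting ∂π_W/∂q_W = 0: 236 - 3q_W - (3/2)(q_B) = 0.
Best responses: q_B = (283 - (3/2)q_W)/3, q_W = (236 - (3/2)q_B)/3.
Solving the pair: q_B = 220/3, q_W = 42.

73.33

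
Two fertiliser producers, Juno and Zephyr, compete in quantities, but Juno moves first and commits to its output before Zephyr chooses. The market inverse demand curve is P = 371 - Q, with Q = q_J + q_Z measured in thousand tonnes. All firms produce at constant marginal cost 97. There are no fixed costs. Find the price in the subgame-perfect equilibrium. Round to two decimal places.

The follower Zephyr best-responds to any q_J: π_Z = (371 - Q)q_Z - 97q_Z.
Setting the follower's marginal profit to zero, 274 - q_J - 2q_Z = 0, i.e. q_Z = (274 - q_J)/2.
The leader anticipates this reaction. Substituting into P = 371 - Q gives P = 234 - (1/2)q_J, so π_J = (234 - (1/2)q_J)q_J - 97q_J.
Maximising: ∂π_J/∂q_J = 137 - q_J = 0, giving q_J = 137.
Then q_Z = (274 - 137)/2 = 137/2.
Total output Q = 411/2, so price P = 371 - 411/2 = 331/2.

165.50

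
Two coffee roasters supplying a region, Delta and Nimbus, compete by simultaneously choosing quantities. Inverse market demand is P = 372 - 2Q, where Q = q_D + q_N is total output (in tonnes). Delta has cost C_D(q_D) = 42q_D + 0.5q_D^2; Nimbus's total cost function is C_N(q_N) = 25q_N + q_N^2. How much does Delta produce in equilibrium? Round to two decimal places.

Delta's profit: π_D = (372 - 2Q)q_D - (42q_D + (1/2)q_D²). Setting ∂π_D/∂q_D = 0: 330 - 5q_D - 2(q_N) = 0.
Nimbus's profit: π_N = (372 - 2Q)q_N - (25q_N + q_N²). Setting ∂π_N/∂q_N = 0: 347 - 6q_N - 2(q_D) = 0.
So q_D = (330 - 2q_N)/5 and q_N = (347 - 2q_D)/6.
Substituting one into the other gives q_D = 643/13 and q_N = 1075/26.

49.46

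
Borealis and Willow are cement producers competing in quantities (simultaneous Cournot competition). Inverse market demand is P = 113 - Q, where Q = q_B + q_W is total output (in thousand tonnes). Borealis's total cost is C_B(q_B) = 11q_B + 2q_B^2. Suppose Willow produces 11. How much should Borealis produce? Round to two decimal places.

With the rival's output fixed at 11, Borealis's profit is π_B = (113 - 11 - q_B)q_B - (11q_B + 2q_B²) = (102 - q_B)q_B - (11q_B + 2q_B²).
∂π_B/∂q_B = 91 - 6q_B = 0, so q_B = 91/6.

15.17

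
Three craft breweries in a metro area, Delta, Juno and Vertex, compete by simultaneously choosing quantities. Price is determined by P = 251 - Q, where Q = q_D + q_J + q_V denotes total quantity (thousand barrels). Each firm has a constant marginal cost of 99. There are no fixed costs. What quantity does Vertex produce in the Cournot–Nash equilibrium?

A representative firm's profit is π_i = q_i(251 - Q) - 99q_i.
First-order condition (treating rivals' output as given): 152 - 2q_i - Σ_{j≠i} q_j = 0.
With identical firms every q_j equals q_i, so Σ_{j≠i} q_j = 2q_i and 152 = 4q_i, giving q_i = 38.

38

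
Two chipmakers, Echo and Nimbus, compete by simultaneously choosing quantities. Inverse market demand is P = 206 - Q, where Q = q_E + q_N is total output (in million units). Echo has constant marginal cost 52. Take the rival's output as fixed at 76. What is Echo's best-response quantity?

39

With the rival's output fixed at 76, Echo's profit is π_E = (206 - 76 - q_E)q_E - (52q_E) = (130 - q_E)q_E - (52q_E).
∂π_E/∂q_E = 78 - 2q_E = 0, so q_E = 39.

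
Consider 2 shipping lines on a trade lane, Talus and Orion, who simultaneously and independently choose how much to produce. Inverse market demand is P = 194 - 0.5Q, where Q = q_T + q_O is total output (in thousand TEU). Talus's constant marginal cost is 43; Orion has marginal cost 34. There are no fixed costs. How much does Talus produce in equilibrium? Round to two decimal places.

94.67

Talus's profit: π_T = (194 - 0.5Q)q_T - (43q_T). Setting ∂π_T/∂q_T = 0: 151 - q_T - (1/2)(q_O) = 0.
Orion's profit: π_O = (194 - 0.5Q)q_O - (34q_O). Setting ∂π_O/∂q_O = 0: 160 - q_O - (1/2)(q_T) = 0.
So q_T = (151 - (1/2)q_O) and q_O = (160 - (1/2)q_T).
Substituting one into the other gives q_T = 284/3 and q_O = 338/3.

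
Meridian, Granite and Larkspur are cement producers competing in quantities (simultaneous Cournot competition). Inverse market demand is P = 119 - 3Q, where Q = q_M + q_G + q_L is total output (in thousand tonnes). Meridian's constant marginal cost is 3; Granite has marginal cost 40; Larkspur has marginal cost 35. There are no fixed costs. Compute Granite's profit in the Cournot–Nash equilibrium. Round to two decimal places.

28.52

Meridian's profit: π_M = (119 - 3Q)q_M - (3q_M). Setting ∂π_M/∂q_M = 0: 116 - 6q_M - 3(q_G + q_L) = 0.
Granite's profit: π_G = (119 - 3Q)q_G - (40q_G). Setting ∂π_G/∂q_G = 0: 79 - 6q_G - 3(q_M + q_L) = 0.
Larkspur's profit: π_L = (119 - 3Q)q_L - (35q_L). Setting ∂π_L/∂q_L = 0: 84 - 6q_L - 3(q_M + q_G) = 0.
Summing all 3 equations gives 279 − 12Q = 0, hence Q = 93/4.
Back-substituting: q_M = (116 − 279/4)/3 = 185/12, q_G = (79 − 279/4)/3 = 37/12, q_L = (84 − 279/4)/3 = 19/4.
Price P = 119 - 3·(93/4) = 197/4.
Granite's profit: (197/4 - 40)·(37/12) = 1369/48.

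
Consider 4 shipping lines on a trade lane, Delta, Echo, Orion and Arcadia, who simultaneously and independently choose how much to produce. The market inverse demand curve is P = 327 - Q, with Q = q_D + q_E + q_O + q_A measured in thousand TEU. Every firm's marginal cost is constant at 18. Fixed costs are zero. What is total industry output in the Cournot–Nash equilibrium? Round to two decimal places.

A representative firm's profit is π_i = q_i(327 - Q) - 18q_i.
Setting ∂π_i/∂q_i = 0 with rivals' quantities fixed: 309 - 2q_i - Σ_{j≠i} q_j = 0.
By symmetry each firm produces the same amount; substituting Σ_{j≠i} q_j = 3q_i yields q_i = 309/5.
Total output Q = 309/5 + 309/5 + 309/5 + 309/5 = 1236/5.

247.20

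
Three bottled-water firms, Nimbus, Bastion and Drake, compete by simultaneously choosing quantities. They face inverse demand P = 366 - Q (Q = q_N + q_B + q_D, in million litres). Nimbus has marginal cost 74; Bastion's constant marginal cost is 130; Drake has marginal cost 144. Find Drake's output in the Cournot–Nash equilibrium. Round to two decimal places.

Nimbus's profit: π_N = (366 - Q)q_N - (74q_N). Setting ∂π_N/∂q_N = 0: 292 - 2q_N - (q_B + q_D) = 0.
Bastion's profit: π_B = (366 - Q)q_B - (130q_B). Setting ∂π_B/∂q_B = 0: 236 - 2q_B - (q_N + q_D) = 0.
Drake's profit: π_D = (366 - Q)q_D - (144q_D). Setting ∂π_D/∂q_D = 0: 222 - 2q_D - (q_N + q_B) = 0.
Adding the 3 conditions: 750 − 2Q − 2Q = 0, i.e. Q = 375/2.
Back-substituting: q_N = (292 − 375/2) = 209/2, q_B = (236 − 375/2) = 97/2, q_D = (222 − 375/2) = 69/2.

34.50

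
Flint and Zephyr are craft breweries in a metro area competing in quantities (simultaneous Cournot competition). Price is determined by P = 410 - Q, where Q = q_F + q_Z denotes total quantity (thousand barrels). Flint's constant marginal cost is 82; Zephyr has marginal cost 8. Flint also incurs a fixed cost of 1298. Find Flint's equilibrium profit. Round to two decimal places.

5870.44

Flint's profit: π_F = (410 - Q)q_F - (82q_F). Setting ∂π_F/∂q_F = 0: 328 - 2q_F - (q_Z) = 0.
Zephyr's profit: π_Z = (410 - Q)q_Z - (8q_Z). Setting ∂π_Z/∂q_Z = 0: 402 - 2q_Z - (q_F) = 0.
Best responses: q_F = (328 - q_Z)/2, q_Z = (402 - q_F)/2.
Substituting one into the other gives q_F = 254/3 and q_Z = 476/3.
Price P = 410 - 730/3 = 500/3.
Flint's profit: (500/3 - 82)·(254/3) - 1298 = 5870.4444.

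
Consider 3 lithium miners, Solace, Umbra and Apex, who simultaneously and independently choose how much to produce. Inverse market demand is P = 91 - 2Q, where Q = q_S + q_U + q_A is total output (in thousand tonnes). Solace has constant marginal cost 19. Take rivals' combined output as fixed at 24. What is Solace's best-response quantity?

With rivals' combined output fixed at 24, Solace's profit is π_S = (91 - 2·24 - 2q_S)q_S - (19q_S) = (43 - 2q_S)q_S - (19q_S).
∂π_S/∂q_S = 24 - 4q_S = 0, so q_S = 6.

6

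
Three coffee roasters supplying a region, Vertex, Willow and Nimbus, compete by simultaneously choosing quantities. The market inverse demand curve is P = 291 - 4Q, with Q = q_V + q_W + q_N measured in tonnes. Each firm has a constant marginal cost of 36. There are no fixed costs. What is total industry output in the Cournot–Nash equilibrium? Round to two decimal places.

Each firm earns π_i = (291 - 4Q)q_i - 36q_i.
Setting ∂π_i/∂q_i = 0 with rivals' quantities fixed: 255 - 8q_i - 4·Σ_{j≠i} q_j = 0.
By symmetry each firm produces the same amount; substituting Σ_{j≠i} q_j = 2q_i yields q_i = 255/16.
Total output Q = 255/16 + 255/16 + 255/16 = 765/16.

47.81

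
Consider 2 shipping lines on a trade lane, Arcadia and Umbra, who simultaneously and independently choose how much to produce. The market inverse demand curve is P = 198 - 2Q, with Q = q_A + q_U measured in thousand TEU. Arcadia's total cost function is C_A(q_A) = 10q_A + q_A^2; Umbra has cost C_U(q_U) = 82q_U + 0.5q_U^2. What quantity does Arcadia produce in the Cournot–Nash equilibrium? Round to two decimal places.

27.23

Arcadia's profit: π_A = (198 - 2Q)q_A - (10q_A + q_A²). Setting ∂π_A/∂q_A = 0: 188 - 6q_A - 2(q_U) = 0.
Umbra's first-order condition: 116 - 5q_U - 2(q_A) = 0.
Rearranging gives the reaction functions q_A = (188 - 2q_U)/6 and q_U = (116 - 2q_A)/5.
Solving the pair: q_A = 354/13, q_U = 160/13.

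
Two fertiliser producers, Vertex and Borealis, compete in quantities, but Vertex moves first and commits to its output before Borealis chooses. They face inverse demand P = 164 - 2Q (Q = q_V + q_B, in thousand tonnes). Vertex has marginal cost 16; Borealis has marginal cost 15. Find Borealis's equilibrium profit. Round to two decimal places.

712.53

Solve by backward induction. Given q_V, the follower Borealis maximises π_B = (164 - 2q_V - 2q_B)q_B - 15q_B.
∂π_B/∂q_B = 149 - 2q_V - 4q_B = 0 gives the reaction function q_B = (149 - 2q_V)/4.
Vertex substitutes q_B(q_V) into its own profit: π_V = q_V(164 - 2q_V - (149 - 2q_V)/2) - 16q_V = (179/2 - q_V)q_V - 16q_V.
Leader FOC: 147/2 - 2q_V = 0, so q_V = 147/4.
Then q_B = (149 - 2·(147/4))/4 = 151/8.
Price P = 164 - 2·(445/8) = 211/4.
Borealis's profit: (211/4 - 15)·(151/8) = 712.5313.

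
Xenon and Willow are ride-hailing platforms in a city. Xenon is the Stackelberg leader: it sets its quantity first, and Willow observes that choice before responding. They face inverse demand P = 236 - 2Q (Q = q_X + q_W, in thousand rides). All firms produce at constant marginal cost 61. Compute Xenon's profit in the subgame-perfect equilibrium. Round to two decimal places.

1914.06

Solve by backward induction. Given q_X, the follower Willow maximises π_W = (236 - 2q_X - 2q_W)q_W - 61q_W.
Setting the follower's marginal profit to zero, 175 - 2q_X - 4q_W = 0, i.e. q_W = (175 - 2q_X)/4.
The leader anticipates this reaction. Substituting into P = 236 - 2Q gives P = 297/2 - q_X, so π_X = (297/2 - q_X)q_X - 61q_X.
Maximising: ∂π_X/∂q_X = 175/2 - 2q_X = 0, giving q_X = 175/4.
Then q_W = (175 - 2·(175/4))/4 = 175/8.
Price P = 236 - 2·(525/8) = 419/4.
Xenon's profit: (419/4 - 61)·(175/4) = 1914.0625.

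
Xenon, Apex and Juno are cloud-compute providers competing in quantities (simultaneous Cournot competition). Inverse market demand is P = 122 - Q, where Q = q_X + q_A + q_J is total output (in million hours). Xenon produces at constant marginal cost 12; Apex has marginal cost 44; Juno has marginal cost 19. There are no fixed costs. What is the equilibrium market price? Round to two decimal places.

Xenon's profit: π_X = (122 - Q)q_X - (12q_X). Setting ∂π_X/∂q_X = 0: 110 - 2q_X - (q_A + q_J) = 0.
Apex's first-order condition: 78 - 2q_A - (q_X + q_J) = 0.
Juno's first-order condition: 103 - 2q_J - (q_X + q_A) = 0.
Summing all 3 equations gives 291 − 4Q = 0, hence Q = 291/4.
Back-substituting: q_X = (110 − 291/4) = 149/4, q_A = (78 − 291/4) = 21/4, q_J = (103 − 291/4) = 121/4.
Total output Q = 291/4, so price P = 122 - 291/4 = 197/4.

49.25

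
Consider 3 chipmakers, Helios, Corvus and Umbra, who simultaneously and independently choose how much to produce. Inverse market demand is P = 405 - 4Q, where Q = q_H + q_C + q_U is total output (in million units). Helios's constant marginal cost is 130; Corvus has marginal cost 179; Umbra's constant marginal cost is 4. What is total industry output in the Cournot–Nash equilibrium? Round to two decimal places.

56.38

Helios's profit: π_H = (405 - 4Q)q_H - (130q_H). Setting ∂π_H/∂q_H = 0: 275 - 8q_H - 4(q_C + q_U) = 0.
Corvus's profit: π_C = (405 - 4Q)q_C - (179q_C). Setting ∂π_C/∂q_C = 0: 226 - 8q_C - 4(q_H + q_U) = 0.
Umbra's first-order condition: 401 - 8q_U - 4(q_H + q_C) = 0.
Summing all 3 equations gives 902 − 16Q = 0, hence Q = 451/8.
Back-substituting: q_H = (275 − 451/2)/4 = 99/8, q_C = (226 − 451/2)/4 = 1/8, q_U = (401 − 451/2)/4 = 351/8.
Total output Q = 99/8 + 1/8 + 351/8 = 451/8.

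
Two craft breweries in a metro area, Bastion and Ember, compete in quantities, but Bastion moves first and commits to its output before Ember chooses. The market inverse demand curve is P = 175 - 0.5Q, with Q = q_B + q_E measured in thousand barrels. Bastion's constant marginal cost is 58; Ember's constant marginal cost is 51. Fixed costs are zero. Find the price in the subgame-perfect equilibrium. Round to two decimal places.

Solve by backward induction. Given q_B, the follower Ember maximises π_E = (175 - (1/2)q_B - (1/2)q_E)q_E - 51q_E.
Follower FOC: 124 - (1/2)q_B - q_E = 0, so q_E(q_B) = (124 - (1/2)q_B).
The leader anticipates this reaction. Substituting into P = 175 - 0.5Q gives P = 113 - (1/4)q_B, so π_B = (113 - (1/4)q_B)q_B - 58q_B.
Maximising: ∂π_B/∂q_B = 55 - (1/2)q_B = 0, giving q_B = 110.
Then q_E = (124 - (1/2)·110) = 69.
Total output Q = 179, so price P = 175 - (1/2)·179 = 171/2.

85.50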